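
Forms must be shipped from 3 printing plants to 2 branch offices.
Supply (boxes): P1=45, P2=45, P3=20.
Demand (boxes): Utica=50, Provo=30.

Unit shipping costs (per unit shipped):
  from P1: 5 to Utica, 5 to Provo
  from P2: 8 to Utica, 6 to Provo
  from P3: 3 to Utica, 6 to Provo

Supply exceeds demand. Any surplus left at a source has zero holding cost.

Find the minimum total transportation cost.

375

A cheapest plan:
  P1→Utica: 30 × 5 = 150
  P1→Provo: 15 × 5 = 75
  P2→Provo: 15 × 6 = 90
  P3→Utica: 20 × 3 = 60
Total = 150 + 75 + 90 + 60 = 375.
(Supply check: P1 ships 45; P2 ships 15; P3 ships 20.)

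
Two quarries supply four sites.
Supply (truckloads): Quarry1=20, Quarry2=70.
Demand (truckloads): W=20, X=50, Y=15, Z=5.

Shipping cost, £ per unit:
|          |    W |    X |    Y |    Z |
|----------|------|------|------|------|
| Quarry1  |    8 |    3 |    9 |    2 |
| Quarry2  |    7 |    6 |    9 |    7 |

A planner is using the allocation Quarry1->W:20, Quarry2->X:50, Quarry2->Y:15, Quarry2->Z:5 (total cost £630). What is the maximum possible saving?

90

Current plan cost = 20·8 + 50·6 + 15·9 + 5·7 = £630.
Optimal plan:
  Quarry1–X: 15 × £3 = £45
  Quarry1–Z: 5 × £2 = £10
  Quarry2–W: 20 × £7 = £140
  Quarry2–X: 35 × £6 = £210
  Quarry2–Y: 15 × £9 = £135
Optimal cost = £540.
Saving = 630 − 540 = £90.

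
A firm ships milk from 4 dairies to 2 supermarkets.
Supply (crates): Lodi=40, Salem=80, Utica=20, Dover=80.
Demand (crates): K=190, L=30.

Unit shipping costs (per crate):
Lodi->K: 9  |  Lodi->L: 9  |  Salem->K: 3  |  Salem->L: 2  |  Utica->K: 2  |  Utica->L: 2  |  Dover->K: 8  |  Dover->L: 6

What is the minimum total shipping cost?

1220

Optimal allocation:
  Lodi->K: 40 crates
  Salem->K: 80 crates
  Utica->K: 20 crates
  Dover->K: 50 crates
  Dover->L: 30 crates
Total cost = 1220.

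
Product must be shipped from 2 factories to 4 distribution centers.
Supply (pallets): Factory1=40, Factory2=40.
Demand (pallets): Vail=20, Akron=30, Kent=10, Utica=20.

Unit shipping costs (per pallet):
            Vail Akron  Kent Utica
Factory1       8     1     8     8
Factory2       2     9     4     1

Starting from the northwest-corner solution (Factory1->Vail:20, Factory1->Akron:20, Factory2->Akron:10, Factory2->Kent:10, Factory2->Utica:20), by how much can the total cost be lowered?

Current plan cost = 20·8 + 20·1 + 10·9 + 10·4 + 20·1 = 330.
Optimal plan:
  Factory1 to Akron: 30 × 1 = 30
  Factory1 to Kent: 10 × 8 = 80
  Factory2 to Vail: 20 × 2 = 40
  Factory2 to Utica: 20 × 1 = 20
Optimal cost = 170.
Saving = 330 − 170 = 160.

160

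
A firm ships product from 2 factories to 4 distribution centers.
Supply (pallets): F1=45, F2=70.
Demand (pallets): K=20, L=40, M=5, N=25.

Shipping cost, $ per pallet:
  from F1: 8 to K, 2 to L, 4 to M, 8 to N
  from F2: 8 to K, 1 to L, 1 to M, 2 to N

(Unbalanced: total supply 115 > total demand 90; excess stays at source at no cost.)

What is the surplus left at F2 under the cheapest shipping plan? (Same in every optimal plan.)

An optimal plan:
  F1→K: 20 × $8 = $160
  F2→L: 40 × $1 = $40
  F2→M: 5 × $1 = $5
  F2→N: 25 × $2 = $50
Total cost = $255.
F2 ships 70 of its 70, leaving 0.

0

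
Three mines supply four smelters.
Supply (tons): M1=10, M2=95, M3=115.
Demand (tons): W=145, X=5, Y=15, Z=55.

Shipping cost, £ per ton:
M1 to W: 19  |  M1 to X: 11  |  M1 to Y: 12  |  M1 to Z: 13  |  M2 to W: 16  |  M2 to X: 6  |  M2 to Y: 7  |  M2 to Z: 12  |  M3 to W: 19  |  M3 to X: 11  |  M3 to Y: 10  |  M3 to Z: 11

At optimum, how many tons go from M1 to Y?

Optimal shipments:
  M1->W: 10 × £19 = £190
  M2->W: 90 × £16 = £1440
  M2->X: 5 × £6 = £30
  M3->W: 45 × £19 = £855
  M3->Y: 15 × £10 = £150
  M3->Z: 55 × £11 = £605
Total cost = £3270.
The route M1→Y is not used.

0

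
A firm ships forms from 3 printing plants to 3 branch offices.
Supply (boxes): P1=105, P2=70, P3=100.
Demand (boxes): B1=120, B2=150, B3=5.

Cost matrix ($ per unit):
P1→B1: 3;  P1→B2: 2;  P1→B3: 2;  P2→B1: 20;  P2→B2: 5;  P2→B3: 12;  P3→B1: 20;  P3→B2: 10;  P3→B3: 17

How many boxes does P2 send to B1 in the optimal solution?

0

The minimum-cost plan:
  P1 to B1: 105 boxes
  P2 to B2: 65 boxes
  P2 to B3: 5 boxes
  P3 to B1: 15 boxes
  P3 to B2: 85 boxes
Total cost = $1850.
The route P2→B1 is not used.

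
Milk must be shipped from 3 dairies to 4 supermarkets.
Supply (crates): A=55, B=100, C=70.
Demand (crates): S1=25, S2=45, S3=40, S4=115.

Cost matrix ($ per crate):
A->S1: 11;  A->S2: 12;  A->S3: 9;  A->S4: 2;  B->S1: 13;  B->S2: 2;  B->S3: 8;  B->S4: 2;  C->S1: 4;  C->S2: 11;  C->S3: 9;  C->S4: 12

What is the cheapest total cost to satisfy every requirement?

825

A cheapest plan:
  A to S4: 55 × $2 = $110
  B to S2: 40 × $2 = $80
  B to S4: 60 × $2 = $120
  C to S1: 25 × $4 = $100
  C to S2: 5 × $11 = $55
  C to S3: 40 × $9 = $360
Total = 110 + 80 + 120 + 100 + 55 + 360 = $825.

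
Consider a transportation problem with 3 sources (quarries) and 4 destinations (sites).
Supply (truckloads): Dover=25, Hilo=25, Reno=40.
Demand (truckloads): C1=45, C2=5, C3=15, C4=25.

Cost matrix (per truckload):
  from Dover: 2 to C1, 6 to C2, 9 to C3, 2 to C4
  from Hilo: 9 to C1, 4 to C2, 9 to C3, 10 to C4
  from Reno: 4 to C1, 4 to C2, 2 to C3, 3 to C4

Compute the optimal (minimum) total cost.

A cheapest plan:
  Dover->C1: 25 × 2 = 50
  Hilo->C1: 20 × 9 = 180
  Hilo->C2: 5 × 4 = 20
  Reno->C3: 15 × 2 = 30
  Reno->C4: 25 × 3 = 75
Total = 50 + 180 + 20 + 30 + 75 = 355.

355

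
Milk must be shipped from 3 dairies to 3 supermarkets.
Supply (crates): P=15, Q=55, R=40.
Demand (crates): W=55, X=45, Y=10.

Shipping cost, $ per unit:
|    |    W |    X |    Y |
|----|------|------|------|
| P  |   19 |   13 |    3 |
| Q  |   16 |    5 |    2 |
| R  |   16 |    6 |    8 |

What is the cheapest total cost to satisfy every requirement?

1150

A cheapest plan:
  P to W: 5 × $19 = $95
  P to Y: 10 × $3 = $30
  Q to W: 10 × $16 = $160
  Q to X: 45 × $5 = $225
  R to W: 40 × $16 = $640
Total = 95 + 30 + 160 + 225 + 640 = $1150.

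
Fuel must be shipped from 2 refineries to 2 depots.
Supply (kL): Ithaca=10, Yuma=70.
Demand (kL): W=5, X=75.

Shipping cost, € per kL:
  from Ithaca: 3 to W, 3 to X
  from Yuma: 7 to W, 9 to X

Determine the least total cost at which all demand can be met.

650

One minimum-cost allocation:
  Ithaca to X: 10 × €3 = €30
  Yuma to W: 5 × €7 = €35
  Yuma to X: 65 × €9 = €585
Total = 30 + 35 + 585 = €650.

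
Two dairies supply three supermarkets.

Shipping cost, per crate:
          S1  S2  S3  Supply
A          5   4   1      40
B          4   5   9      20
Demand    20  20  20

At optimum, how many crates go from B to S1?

Optimal shipments:
  A–S2: 20 × 4 = 80
  A–S3: 20 × 1 = 20
  B–S1: 20 × 4 = 80
Total cost = 180.
So B→S1 carries 20 crates.

20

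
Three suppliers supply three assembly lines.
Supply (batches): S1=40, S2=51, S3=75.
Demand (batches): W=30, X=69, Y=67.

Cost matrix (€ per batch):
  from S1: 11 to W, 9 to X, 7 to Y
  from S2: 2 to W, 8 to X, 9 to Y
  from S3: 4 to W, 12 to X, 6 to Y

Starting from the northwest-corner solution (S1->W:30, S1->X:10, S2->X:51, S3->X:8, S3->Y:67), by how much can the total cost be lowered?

Current plan cost = 30·11 + 10·9 + 51·8 + 8·12 + 67·6 = €1326.
Optimal plan:
  S1→X: 40 × €9 = €360
  S2→W: 22 × €2 = €44
  S2→X: 29 × €8 = €232
  S3→W: 8 × €4 = €32
  S3→Y: 67 × €6 = €402
Optimal cost = €1070.
Saving = 1326 − 1070 = €256.

256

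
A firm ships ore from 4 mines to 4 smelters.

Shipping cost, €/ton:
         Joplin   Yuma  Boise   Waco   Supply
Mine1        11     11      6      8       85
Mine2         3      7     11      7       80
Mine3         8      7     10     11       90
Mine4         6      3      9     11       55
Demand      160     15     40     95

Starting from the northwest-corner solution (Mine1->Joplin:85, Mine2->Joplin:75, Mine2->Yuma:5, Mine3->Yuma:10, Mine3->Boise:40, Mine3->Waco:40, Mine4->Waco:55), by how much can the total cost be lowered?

715

Current plan cost = 85·11 + 75·3 + 5·7 + 10·7 + 40·10 + 40·11 + 55·11 = €2710.
Optimal plan:
  Mine1->Boise: 40 × €6 = €240
  Mine1->Waco: 45 × €8 = €360
  Mine2->Joplin: 80 × €3 = €240
  Mine3->Joplin: 40 × €8 = €320
  Mine3->Waco: 50 × €11 = €550
  Mine4->Joplin: 40 × €6 = €240
  Mine4->Yuma: 15 × €3 = €45
Optimal cost = €1995.
Saving = 2710 − 1995 = €715.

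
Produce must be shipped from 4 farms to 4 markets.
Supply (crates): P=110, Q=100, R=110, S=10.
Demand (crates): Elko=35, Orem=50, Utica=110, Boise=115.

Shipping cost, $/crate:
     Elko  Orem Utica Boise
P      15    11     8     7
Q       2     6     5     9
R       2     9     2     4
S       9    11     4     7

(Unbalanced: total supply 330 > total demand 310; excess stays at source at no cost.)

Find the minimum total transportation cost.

One minimum-cost allocation:
  P→Boise: 105 × $7 = $735
  Q→Elko: 35 × $2 = $70
  Q→Orem: 50 × $6 = $300
  R→Utica: 100 × $2 = $200
  R→Boise: 10 × $4 = $40
  S→Utica: 10 × $4 = $40
Total = 735 + 70 + 300 + 200 + 40 + 40 = $1385.
(Supply check: P ships 105; Q ships 85; R ships 110; S ships 10.)

1385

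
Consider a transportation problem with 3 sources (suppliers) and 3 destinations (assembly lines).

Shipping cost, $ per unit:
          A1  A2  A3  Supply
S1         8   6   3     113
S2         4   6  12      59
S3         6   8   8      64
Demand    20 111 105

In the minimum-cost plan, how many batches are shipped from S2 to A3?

0

Solving gives:
  S1→A2: 8 × $6 = $48
  S1→A3: 105 × $3 = $315
  S2→A2: 59 × $6 = $354
  S3→A1: 20 × $6 = $120
  S3→A2: 44 × $8 = $352
Total cost = $1189.
The route S2→A3 is not used.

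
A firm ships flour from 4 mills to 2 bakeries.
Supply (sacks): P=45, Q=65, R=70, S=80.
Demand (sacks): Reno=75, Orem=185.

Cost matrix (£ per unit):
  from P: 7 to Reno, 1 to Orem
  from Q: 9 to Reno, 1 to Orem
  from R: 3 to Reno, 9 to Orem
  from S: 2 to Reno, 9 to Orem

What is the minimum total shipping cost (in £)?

An optimal shipping plan:
  P to Orem: 45 × £1 = £45
  Q to Orem: 65 × £1 = £65
  R to Orem: 70 × £9 = £630
  S to Reno: 75 × £2 = £150
  S to Orem: 5 × £9 = £45
Total = 45 + 65 + 630 + 150 + 45 = £935.

935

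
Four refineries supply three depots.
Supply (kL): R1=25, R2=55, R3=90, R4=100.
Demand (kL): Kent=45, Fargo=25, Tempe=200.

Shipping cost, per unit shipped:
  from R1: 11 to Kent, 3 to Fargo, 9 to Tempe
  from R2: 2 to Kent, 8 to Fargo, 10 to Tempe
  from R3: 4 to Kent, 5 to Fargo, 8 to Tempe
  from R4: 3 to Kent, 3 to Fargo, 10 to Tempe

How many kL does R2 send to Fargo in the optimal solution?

Solving gives:
  R1->Tempe: 25 kL
  R2->Kent: 45 kL
  R2->Tempe: 10 kL
  R3->Tempe: 90 kL
  R4->Fargo: 25 kL
  R4->Tempe: 75 kL
Total cost = 1960.
The route R2→Fargo is not used.

0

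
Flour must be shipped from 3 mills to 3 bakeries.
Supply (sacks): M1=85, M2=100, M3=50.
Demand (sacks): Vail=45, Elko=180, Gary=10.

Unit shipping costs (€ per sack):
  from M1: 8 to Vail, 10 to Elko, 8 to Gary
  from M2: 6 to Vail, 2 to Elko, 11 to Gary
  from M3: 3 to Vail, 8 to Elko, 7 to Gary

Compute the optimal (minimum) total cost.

One minimum-cost allocation:
  M1 to Elko: 75 sacks
  M1 to Gary: 10 sacks
  M2 to Elko: 100 sacks
  M3 to Vail: 45 sacks
  M3 to Elko: 5 sacks
Total cost = €1205.

1205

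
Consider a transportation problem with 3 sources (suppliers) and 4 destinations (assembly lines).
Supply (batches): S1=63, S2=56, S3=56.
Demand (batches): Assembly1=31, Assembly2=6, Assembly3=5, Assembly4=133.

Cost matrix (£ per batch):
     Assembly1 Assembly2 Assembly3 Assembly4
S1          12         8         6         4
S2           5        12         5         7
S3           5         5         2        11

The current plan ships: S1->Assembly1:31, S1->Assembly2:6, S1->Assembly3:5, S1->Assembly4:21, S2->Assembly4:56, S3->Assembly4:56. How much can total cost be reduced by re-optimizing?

Current plan cost = 31·12 + 6·8 + 5·6 + 21·4 + 56·7 + 56·11 = £1542.
Optimal plan:
  S1–Assembly4: 63 × £4 = £252
  S2–Assembly4: 56 × £7 = £392
  S3–Assembly1: 31 × £5 = £155
  S3–Assembly2: 6 × £5 = £30
  S3–Assembly3: 5 × £2 = £10
  S3–Assembly4: 14 × £11 = £154
Optimal cost = £993.
Saving = 1542 − 993 = £549.

549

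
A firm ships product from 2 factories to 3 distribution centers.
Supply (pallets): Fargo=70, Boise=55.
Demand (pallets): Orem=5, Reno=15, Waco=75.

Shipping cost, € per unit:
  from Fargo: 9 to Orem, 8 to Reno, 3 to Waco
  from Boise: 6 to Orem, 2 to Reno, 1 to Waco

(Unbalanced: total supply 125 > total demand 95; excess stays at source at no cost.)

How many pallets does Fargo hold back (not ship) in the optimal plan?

30

An optimal plan:
  Fargo to Waco: 40 × €3 = €120
  Boise to Orem: 5 × €6 = €30
  Boise to Reno: 15 × €2 = €30
  Boise to Waco: 35 × €1 = €35
Total cost = €215.
Fargo ships 40 of its 70, leaving 30.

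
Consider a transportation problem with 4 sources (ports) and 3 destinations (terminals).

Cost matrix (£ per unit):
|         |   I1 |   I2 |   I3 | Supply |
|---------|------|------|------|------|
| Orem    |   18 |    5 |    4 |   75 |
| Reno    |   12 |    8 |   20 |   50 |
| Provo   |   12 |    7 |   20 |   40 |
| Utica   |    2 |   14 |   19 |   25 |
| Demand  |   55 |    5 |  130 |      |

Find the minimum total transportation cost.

One minimum-cost allocation:
  Orem→I3: 75 TEU
  Reno→I3: 50 TEU
  Provo→I1: 30 TEU
  Provo→I2: 5 TEU
  Provo→I3: 5 TEU
  Utica→I1: 25 TEU
Total cost = £1845.

1845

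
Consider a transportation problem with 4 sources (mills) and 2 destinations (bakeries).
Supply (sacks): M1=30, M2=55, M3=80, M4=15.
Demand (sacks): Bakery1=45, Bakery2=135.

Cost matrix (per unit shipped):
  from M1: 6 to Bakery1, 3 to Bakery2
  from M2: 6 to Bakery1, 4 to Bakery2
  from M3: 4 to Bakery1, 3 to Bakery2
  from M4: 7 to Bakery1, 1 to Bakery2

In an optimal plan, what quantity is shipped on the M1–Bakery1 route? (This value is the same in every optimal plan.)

The minimum-cost plan:
  M1->Bakery2: 30 sacks
  M2->Bakery2: 55 sacks
  M3->Bakery1: 45 sacks
  M3->Bakery2: 35 sacks
  M4->Bakery2: 15 sacks
Total cost = 610.
The route M1→Bakery1 is not used.

0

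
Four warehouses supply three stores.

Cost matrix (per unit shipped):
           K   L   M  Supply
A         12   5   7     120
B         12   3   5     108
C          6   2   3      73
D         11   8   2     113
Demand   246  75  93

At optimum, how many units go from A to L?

Optimal shipments:
  A–K: 120 × 12 = 1440
  B–K: 33 × 12 = 396
  B–L: 75 × 3 = 225
  C–K: 73 × 6 = 438
  D–K: 20 × 11 = 220
  D–M: 93 × 2 = 186
Total cost = 2905.
The route A→L is not used.

0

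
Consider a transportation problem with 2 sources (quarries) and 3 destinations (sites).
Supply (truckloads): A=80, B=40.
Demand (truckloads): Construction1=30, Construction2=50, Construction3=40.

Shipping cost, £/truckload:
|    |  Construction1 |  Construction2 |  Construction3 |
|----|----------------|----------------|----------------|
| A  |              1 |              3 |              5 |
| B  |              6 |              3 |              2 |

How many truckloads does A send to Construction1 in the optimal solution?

The minimum-cost plan:
  A→Construction1: 30 truckloads
  A→Construction2: 50 truckloads
  B→Construction3: 40 truckloads
Total cost = £260.
So A→Construction1 carries 30 truckloads.

30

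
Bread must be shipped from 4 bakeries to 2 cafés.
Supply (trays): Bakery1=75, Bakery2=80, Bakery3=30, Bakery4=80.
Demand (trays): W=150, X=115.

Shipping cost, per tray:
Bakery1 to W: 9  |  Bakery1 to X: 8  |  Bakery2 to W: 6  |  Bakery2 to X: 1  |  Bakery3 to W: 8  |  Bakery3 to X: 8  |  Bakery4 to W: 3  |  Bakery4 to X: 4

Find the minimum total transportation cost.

1200

A cheapest plan:
  Bakery1→W: 40 × 9 = 360
  Bakery1→X: 35 × 8 = 280
  Bakery2→X: 80 × 1 = 80
  Bakery3→W: 30 × 8 = 240
  Bakery4→W: 80 × 3 = 240
Total = 360 + 280 + 80 + 240 + 240 = 1200.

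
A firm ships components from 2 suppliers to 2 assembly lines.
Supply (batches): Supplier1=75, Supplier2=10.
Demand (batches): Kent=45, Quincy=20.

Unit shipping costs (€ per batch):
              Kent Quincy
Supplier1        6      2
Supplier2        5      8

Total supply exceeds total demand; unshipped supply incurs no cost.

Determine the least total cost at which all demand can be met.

300

One minimum-cost allocation:
  Supplier1 to Kent: 35 × €6 = €210
  Supplier1 to Quincy: 20 × €2 = €40
  Supplier2 to Kent: 10 × €5 = €50
Total = 210 + 40 + 50 = €300.
(Supply check: Supplier1 ships 55; Supplier2 ships 10.)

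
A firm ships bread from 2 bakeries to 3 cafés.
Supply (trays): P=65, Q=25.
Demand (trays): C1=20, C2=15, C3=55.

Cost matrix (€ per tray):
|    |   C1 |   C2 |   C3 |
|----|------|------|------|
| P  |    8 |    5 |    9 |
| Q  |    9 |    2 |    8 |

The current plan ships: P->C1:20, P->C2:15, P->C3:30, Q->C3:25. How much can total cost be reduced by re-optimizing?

30

Current plan cost = 20·8 + 15·5 + 30·9 + 25·8 = €705.
Optimal plan:
  P to C1: 20 × €8 = €160
  P to C3: 45 × €9 = €405
  Q to C2: 15 × €2 = €30
  Q to C3: 10 × €8 = €80
Optimal cost = €675.
Saving = 705 − 675 = €30.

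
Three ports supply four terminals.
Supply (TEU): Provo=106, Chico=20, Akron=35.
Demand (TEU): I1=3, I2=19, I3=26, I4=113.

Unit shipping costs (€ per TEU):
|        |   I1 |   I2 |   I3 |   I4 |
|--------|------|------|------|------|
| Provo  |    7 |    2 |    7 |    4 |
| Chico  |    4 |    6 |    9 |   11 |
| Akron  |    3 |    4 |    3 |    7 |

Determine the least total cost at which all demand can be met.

One minimum-cost allocation:
  Provo to I4: 106 × €4 = €424
  Chico to I1: 3 × €4 = €12
  Chico to I2: 17 × €6 = €102
  Akron to I2: 2 × €4 = €8
  Akron to I3: 26 × €3 = €78
  Akron to I4: 7 × €7 = €49
Total = 424 + 12 + 102 + 8 + 78 + 49 = €673.
(Supply check: Provo ships 106; Chico ships 20; Akron ships 35.)

673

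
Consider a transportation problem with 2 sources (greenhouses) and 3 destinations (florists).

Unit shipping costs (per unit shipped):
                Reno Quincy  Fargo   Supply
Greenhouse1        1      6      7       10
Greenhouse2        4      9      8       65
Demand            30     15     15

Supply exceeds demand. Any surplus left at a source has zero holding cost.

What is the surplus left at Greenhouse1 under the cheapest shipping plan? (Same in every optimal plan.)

0

An optimal plan:
  Greenhouse1–Reno: 10 × 1 = 10
  Greenhouse2–Reno: 20 × 4 = 80
  Greenhouse2–Quincy: 15 × 9 = 135
  Greenhouse2–Fargo: 15 × 8 = 120
Total cost = 345.
Greenhouse1 ships 10 of its 10, leaving 0.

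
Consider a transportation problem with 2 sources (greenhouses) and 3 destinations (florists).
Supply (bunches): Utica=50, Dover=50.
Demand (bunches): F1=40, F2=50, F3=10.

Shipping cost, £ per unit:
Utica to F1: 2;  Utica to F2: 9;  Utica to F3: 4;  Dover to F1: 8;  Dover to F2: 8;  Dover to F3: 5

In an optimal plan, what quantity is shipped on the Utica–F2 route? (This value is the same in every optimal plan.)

The minimum-cost plan:
  Utica->F1: 40 × £2 = £80
  Utica->F3: 10 × £4 = £40
  Dover->F2: 50 × £8 = £400
Total cost = £520.
The route Utica→F2 is not used.

0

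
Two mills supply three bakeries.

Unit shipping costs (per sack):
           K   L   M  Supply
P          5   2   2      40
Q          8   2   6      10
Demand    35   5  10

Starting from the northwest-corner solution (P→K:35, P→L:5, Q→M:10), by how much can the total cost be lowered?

Current plan cost = 35·5 + 5·2 + 10·6 = 245.
Optimal plan:
  P→K: 30 × 5 = 150
  P→M: 10 × 2 = 20
  Q→K: 5 × 8 = 40
  Q→L: 5 × 2 = 10
Optimal cost = 220.
Saving = 245 − 220 = 25.

25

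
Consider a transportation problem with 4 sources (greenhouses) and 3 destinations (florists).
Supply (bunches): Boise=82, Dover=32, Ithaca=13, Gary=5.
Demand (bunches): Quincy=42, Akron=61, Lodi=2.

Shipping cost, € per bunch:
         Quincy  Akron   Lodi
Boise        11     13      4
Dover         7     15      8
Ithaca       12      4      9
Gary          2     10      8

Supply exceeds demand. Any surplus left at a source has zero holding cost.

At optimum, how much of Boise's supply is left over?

27

Minimum-cost shipments:
  Boise to Quincy: 5 × €11 = €55
  Boise to Akron: 48 × €13 = €624
  Boise to Lodi: 2 × €4 = €8
  Dover to Quincy: 32 × €7 = €224
  Ithaca to Akron: 13 × €4 = €52
  Gary to Quincy: 5 × €2 = €10
Total cost = €973.
Boise ships 55 of its 82, leaving 27.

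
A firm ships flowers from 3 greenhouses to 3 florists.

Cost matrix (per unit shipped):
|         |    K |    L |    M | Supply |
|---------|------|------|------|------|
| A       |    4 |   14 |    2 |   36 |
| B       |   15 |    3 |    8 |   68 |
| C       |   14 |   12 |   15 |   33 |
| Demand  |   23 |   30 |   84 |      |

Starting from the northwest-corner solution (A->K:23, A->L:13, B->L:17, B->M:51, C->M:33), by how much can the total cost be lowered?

Current plan cost = 23·4 + 13·14 + 17·3 + 51·8 + 33·15 = 1228.
Optimal plan:
  A->M: 36 × 2 = 72
  B->L: 30 × 3 = 90
  B->M: 38 × 8 = 304
  C->K: 23 × 14 = 322
  C->M: 10 × 15 = 150
Optimal cost = 938.
Saving = 1228 − 938 = 290.

290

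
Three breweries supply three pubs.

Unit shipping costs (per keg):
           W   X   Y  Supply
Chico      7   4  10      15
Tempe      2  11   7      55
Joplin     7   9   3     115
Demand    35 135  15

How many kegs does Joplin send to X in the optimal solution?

100

The minimum-cost plan:
  Chico→X: 15 × 4 = 60
  Tempe→W: 35 × 2 = 70
  Tempe→X: 20 × 11 = 220
  Joplin→X: 100 × 9 = 900
  Joplin→Y: 15 × 3 = 45
Total cost = 1295.
So Joplin→X carries 100 kegs.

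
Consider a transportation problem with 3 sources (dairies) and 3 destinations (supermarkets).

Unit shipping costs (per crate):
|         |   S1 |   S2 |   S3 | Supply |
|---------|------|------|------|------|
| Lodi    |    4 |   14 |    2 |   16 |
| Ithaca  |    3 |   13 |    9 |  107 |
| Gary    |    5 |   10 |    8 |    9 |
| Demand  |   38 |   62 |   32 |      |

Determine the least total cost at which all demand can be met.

1069

A cheapest plan:
  Lodi–S3: 16 × 2 = 32
  Ithaca–S1: 38 × 3 = 114
  Ithaca–S2: 53 × 13 = 689
  Ithaca–S3: 16 × 9 = 144
  Gary–S2: 9 × 10 = 90
Total = 32 + 114 + 689 + 144 + 90 = 1069.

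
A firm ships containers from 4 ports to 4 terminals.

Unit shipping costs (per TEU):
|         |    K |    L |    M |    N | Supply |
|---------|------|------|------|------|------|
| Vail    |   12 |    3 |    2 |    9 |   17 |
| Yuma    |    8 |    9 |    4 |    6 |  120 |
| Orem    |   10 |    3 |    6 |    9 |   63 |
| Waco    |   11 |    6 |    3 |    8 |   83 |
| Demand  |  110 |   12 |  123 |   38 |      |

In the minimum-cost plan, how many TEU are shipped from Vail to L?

The minimum-cost plan:
  Vail to M: 17 × 2 = 34
  Yuma to K: 82 × 8 = 656
  Yuma to N: 38 × 6 = 228
  Orem to K: 28 × 10 = 280
  Orem to L: 12 × 3 = 36
  Orem to M: 23 × 6 = 138
  Waco to M: 83 × 3 = 249
Total cost = 1621.
The route Vail→L is not used.

0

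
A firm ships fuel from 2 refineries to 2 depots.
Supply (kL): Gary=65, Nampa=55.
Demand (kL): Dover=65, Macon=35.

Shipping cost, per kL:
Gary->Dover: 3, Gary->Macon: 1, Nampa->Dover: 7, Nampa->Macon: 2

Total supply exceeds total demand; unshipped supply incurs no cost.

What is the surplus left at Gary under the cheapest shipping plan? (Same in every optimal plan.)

0

An optimal plan:
  Gary to Dover: 65 × 3 = 195
  Nampa to Macon: 35 × 2 = 70
Total cost = 265.
Gary ships 65 of its 65, leaving 0.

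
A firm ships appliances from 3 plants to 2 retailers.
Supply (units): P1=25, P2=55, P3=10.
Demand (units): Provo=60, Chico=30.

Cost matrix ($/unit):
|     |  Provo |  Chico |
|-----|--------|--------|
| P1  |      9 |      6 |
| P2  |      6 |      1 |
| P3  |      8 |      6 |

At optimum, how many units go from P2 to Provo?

25

The minimum-cost plan:
  P1->Provo: 25 × $9 = $225
  P2->Provo: 25 × $6 = $150
  P2->Chico: 30 × $1 = $30
  P3->Provo: 10 × $8 = $80
Total cost = $485.
So P2→Provo carries 25 units.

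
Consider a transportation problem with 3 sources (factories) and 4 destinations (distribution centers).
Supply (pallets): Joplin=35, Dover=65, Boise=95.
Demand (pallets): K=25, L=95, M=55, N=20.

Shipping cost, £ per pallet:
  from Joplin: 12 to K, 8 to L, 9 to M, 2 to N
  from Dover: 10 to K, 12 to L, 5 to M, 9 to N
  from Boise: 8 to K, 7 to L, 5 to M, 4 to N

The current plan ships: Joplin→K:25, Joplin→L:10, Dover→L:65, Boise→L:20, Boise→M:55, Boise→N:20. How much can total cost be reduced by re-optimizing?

440

Current plan cost = 25·12 + 10·8 + 65·12 + 20·7 + 55·5 + 20·4 = £1655.
Optimal plan:
  Joplin->L: 15 × £8 = £120
  Joplin->N: 20 × £2 = £40
  Dover->K: 10 × £10 = £100
  Dover->M: 55 × £5 = £275
  Boise->K: 15 × £8 = £120
  Boise->L: 80 × £7 = £560
Optimal cost = £1215.
Saving = 1655 − 1215 = £440.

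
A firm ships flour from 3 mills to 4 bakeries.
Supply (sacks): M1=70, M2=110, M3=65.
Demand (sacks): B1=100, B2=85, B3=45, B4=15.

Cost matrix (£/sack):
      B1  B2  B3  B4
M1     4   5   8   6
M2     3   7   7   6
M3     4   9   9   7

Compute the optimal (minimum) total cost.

1225

An optimal shipping plan:
  M1–B2: 70 sacks
  M2–B1: 35 sacks
  M2–B2: 15 sacks
  M2–B3: 45 sacks
  M2–B4: 15 sacks
  M3–B1: 65 sacks
Total cost = £1225.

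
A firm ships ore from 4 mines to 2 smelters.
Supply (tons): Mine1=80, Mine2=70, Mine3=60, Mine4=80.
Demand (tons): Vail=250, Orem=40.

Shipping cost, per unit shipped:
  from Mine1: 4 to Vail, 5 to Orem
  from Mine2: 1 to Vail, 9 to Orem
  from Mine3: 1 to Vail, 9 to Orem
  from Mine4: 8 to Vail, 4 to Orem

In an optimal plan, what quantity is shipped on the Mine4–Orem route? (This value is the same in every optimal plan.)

40

The minimum-cost plan:
  Mine1 to Vail: 80 × 4 = 320
  Mine2 to Vail: 70 × 1 = 70
  Mine3 to Vail: 60 × 1 = 60
  Mine4 to Vail: 40 × 8 = 320
  Mine4 to Orem: 40 × 4 = 160
Total cost = 930.
So Mine4→Orem carries 40 tons.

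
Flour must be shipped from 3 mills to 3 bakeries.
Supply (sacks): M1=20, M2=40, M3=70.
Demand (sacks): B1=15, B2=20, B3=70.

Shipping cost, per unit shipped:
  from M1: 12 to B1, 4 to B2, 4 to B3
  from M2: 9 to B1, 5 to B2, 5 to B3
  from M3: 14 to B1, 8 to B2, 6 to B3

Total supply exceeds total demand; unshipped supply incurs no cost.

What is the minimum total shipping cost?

A cheapest plan:
  M1->B2: 20 × 4 = 80
  M2->B1: 15 × 9 = 135
  M2->B3: 25 × 5 = 125
  M3->B3: 45 × 6 = 270
Total = 80 + 135 + 125 + 270 = 610.

610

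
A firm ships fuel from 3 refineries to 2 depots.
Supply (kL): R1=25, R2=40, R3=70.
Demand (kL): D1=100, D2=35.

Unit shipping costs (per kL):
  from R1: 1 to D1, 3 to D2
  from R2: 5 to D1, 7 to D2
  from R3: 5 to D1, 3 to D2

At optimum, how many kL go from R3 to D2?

The minimum-cost plan:
  R1→D1: 25 × 1 = 25
  R2→D1: 40 × 5 = 200
  R3→D1: 35 × 5 = 175
  R3→D2: 35 × 3 = 105
Total cost = 505.
So R3→D2 carries 35 kL.

35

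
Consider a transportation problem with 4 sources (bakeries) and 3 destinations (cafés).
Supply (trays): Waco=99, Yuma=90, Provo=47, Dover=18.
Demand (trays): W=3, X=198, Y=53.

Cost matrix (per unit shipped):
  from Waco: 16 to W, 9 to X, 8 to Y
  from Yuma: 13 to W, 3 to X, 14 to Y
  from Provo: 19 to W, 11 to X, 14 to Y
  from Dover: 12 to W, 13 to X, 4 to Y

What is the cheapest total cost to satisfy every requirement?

An optimal shipping plan:
  Waco–X: 61 trays
  Waco–Y: 38 trays
  Yuma–X: 90 trays
  Provo–X: 47 trays
  Dover–W: 3 trays
  Dover–Y: 15 trays
Total cost = 1736.

1736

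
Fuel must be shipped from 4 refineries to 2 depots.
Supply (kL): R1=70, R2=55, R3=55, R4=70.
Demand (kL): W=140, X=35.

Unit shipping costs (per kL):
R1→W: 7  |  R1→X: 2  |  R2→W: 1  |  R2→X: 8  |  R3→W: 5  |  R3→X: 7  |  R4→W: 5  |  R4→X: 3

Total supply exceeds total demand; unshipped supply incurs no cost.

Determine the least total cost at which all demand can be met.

One minimum-cost allocation:
  R1→X: 35 kL
  R2→W: 55 kL
  R3→W: 55 kL
  R4→W: 30 kL
Total cost = 550.

550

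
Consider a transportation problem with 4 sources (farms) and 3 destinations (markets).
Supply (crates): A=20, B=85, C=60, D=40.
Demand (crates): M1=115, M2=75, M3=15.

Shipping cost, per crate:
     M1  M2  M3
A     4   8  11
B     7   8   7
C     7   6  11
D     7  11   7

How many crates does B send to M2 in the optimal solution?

Optimal shipments:
  A->M1: 20 × 4 = 80
  B->M1: 70 × 7 = 490
  B->M2: 15 × 8 = 120
  C->M2: 60 × 6 = 360
  D->M1: 25 × 7 = 175
  D->M3: 15 × 7 = 105
Total cost = 1330.
So B→M2 carries 15 crates.

15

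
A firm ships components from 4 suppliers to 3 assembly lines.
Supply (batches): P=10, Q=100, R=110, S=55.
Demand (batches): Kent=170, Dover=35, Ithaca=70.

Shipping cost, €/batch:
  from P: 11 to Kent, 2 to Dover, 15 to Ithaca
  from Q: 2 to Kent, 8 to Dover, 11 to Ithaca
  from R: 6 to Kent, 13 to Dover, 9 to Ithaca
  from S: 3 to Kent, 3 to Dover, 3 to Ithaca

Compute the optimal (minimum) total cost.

1165

One minimum-cost allocation:
  P->Dover: 10 × €2 = €20
  Q->Kent: 100 × €2 = €200
  R->Kent: 70 × €6 = €420
  R->Ithaca: 40 × €9 = €360
  S->Dover: 25 × €3 = €75
  S->Ithaca: 30 × €3 = €90
Total = 20 + 200 + 420 + 360 + 75 + 90 = €1165.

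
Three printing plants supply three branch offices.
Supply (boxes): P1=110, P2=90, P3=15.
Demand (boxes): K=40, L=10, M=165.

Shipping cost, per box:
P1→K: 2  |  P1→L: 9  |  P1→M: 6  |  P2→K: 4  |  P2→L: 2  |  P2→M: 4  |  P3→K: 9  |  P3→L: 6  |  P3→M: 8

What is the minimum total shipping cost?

960

An optimal shipping plan:
  P1->K: 40 × 2 = 80
  P1->M: 70 × 6 = 420
  P2->M: 90 × 4 = 360
  P3->L: 10 × 6 = 60
  P3->M: 5 × 8 = 40
Total = 80 + 420 + 360 + 60 + 40 = 960.
(Supply check: P1 ships 110; P2 ships 90; P3 ships 15.)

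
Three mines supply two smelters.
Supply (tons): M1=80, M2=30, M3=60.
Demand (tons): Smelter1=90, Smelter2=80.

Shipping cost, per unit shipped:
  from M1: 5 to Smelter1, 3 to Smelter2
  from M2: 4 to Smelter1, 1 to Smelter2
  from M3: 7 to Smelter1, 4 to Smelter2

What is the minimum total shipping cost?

700

One minimum-cost allocation:
  M1->Smelter1: 80 × 5 = 400
  M2->Smelter1: 10 × 4 = 40
  M2->Smelter2: 20 × 1 = 20
  M3->Smelter2: 60 × 4 = 240
Total = 400 + 40 + 20 + 240 = 700.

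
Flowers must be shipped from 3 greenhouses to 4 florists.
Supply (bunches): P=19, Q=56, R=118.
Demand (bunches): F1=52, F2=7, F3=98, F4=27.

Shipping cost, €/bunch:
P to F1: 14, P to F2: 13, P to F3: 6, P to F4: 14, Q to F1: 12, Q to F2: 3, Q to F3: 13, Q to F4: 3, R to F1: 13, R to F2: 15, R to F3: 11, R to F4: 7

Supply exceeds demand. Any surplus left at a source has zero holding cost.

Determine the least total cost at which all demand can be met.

1739

Optimal allocation:
  P→F3: 19 × €6 = €114
  Q→F1: 22 × €12 = €264
  Q→F2: 7 × €3 = €21
  Q→F4: 27 × €3 = €81
  R→F1: 30 × €13 = €390
  R→F3: 79 × €11 = €869
Total = 114 + 264 + 21 + 81 + 390 + 869 = €1739.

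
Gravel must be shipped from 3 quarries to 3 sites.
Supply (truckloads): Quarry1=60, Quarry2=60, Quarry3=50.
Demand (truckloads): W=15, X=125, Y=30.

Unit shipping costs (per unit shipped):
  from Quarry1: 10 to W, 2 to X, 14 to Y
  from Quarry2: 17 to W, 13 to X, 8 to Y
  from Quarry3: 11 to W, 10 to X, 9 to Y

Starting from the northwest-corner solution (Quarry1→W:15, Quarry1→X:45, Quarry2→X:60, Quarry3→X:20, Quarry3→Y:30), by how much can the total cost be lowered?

Current plan cost = 15·10 + 45·2 + 60·13 + 20·10 + 30·9 = 1490.
Optimal plan:
  Quarry1->X: 60 truckloads
  Quarry2->X: 30 truckloads
  Quarry2->Y: 30 truckloads
  Quarry3->W: 15 truckloads
  Quarry3->X: 35 truckloads
Optimal cost = 1265.
Saving = 1490 − 1265 = 225.

225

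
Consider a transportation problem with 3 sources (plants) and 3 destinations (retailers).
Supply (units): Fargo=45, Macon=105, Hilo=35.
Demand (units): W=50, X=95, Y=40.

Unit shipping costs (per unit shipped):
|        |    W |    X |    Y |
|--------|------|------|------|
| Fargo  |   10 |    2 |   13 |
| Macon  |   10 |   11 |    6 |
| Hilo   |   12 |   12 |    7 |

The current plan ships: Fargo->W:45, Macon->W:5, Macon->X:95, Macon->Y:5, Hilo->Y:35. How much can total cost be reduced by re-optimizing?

405

Current plan cost = 45·10 + 5·10 + 95·11 + 5·6 + 35·7 = 1820.
Optimal plan:
  Fargo–X: 45 units
  Macon–W: 50 units
  Macon–X: 15 units
  Macon–Y: 40 units
  Hilo–X: 35 units
Optimal cost = 1415.
Saving = 1820 − 1415 = 405.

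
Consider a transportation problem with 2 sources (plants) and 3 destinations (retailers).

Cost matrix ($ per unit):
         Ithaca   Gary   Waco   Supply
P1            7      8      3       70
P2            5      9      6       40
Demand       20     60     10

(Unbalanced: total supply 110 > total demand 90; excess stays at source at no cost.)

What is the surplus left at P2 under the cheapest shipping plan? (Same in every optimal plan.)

20

Minimum-cost shipments:
  P1→Gary: 60 × $8 = $480
  P1→Waco: 10 × $3 = $30
  P2→Ithaca: 20 × $5 = $100
Total cost = $610.
P2 ships 20 of its 40, leaving 20.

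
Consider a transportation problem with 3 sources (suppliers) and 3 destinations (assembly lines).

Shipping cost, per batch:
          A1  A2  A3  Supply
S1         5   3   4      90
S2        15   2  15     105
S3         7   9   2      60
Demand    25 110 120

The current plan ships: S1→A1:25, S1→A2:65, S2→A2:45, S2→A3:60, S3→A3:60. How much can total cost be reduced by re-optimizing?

720

Current plan cost = 25·5 + 65·3 + 45·2 + 60·15 + 60·2 = 1430.
Optimal plan:
  S1→A1: 25 × 5 = 125
  S1→A2: 5 × 3 = 15
  S1→A3: 60 × 4 = 240
  S2→A2: 105 × 2 = 210
  S3→A3: 60 × 2 = 120
Optimal cost = 710.
Saving = 1430 − 710 = 720.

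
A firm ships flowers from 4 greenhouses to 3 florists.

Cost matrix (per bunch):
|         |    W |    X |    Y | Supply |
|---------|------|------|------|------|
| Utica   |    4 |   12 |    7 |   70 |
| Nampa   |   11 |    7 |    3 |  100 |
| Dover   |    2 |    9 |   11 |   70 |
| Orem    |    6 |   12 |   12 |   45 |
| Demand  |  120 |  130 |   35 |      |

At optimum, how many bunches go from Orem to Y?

0

Solving gives:
  Utica–W: 50 × 4 = 200
  Utica–Y: 20 × 7 = 140
  Nampa–X: 85 × 7 = 595
  Nampa–Y: 15 × 3 = 45
  Dover–W: 70 × 2 = 140
  Orem–X: 45 × 12 = 540
Total cost = 1660.
The route Orem→Y is not used.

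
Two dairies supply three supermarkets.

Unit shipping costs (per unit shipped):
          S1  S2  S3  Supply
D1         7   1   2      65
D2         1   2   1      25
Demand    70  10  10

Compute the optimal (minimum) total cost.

One minimum-cost allocation:
  D1->S1: 45 crates
  D1->S2: 10 crates
  D1->S3: 10 crates
  D2->S1: 25 crates
Total cost = 370.

370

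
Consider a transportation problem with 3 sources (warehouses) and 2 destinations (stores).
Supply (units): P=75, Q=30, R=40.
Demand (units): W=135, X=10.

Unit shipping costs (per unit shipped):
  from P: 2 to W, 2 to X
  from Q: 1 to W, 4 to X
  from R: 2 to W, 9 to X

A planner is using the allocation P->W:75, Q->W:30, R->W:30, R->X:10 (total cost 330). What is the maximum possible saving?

Current plan cost = 75·2 + 30·1 + 30·2 + 10·9 = 330.
Optimal plan:
  P to W: 65 × 2 = 130
  P to X: 10 × 2 = 20
  Q to W: 30 × 1 = 30
  R to W: 40 × 2 = 80
Optimal cost = 260.
Saving = 330 − 260 = 70.

70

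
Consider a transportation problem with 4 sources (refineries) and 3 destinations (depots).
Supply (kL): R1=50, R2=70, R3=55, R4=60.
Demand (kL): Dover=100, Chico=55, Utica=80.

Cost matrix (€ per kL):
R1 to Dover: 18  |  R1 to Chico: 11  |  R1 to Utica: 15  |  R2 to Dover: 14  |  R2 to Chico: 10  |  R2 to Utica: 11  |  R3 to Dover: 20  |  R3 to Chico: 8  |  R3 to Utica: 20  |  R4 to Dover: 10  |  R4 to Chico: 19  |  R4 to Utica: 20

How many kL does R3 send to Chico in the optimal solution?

Optimal shipments:
  R1 to Utica: 50 × €15 = €750
  R2 to Dover: 40 × €14 = €560
  R2 to Utica: 30 × €11 = €330
  R3 to Chico: 55 × €8 = €440
  R4 to Dover: 60 × €10 = €600
Total cost = €2680.
So R3→Chico carries 55 kL.

55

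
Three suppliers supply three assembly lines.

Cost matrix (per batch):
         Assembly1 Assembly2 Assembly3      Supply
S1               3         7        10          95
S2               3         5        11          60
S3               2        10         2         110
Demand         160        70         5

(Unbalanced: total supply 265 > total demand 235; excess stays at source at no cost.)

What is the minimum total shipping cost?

One minimum-cost allocation:
  S1 to Assembly1: 55 × 3 = 165
  S1 to Assembly2: 10 × 7 = 70
  S2 to Assembly2: 60 × 5 = 300
  S3 to Assembly1: 105 × 2 = 210
  S3 to Assembly3: 5 × 2 = 10
Total = 165 + 70 + 300 + 210 + 10 = 755.
(Supply check: S1 ships 65; S2 ships 60; S3 ships 110.)

755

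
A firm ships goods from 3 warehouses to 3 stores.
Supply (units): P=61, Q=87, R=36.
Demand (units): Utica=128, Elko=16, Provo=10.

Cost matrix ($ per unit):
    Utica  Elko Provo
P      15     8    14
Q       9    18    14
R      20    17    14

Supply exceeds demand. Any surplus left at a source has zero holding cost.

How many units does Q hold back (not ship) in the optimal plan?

0

An optimal plan:
  P→Utica: 41 × $15 = $615
  P→Elko: 16 × $8 = $128
  Q→Utica: 87 × $9 = $783
  R→Provo: 10 × $14 = $140
Total cost = $1666.
Q ships 87 of its 87, leaving 0.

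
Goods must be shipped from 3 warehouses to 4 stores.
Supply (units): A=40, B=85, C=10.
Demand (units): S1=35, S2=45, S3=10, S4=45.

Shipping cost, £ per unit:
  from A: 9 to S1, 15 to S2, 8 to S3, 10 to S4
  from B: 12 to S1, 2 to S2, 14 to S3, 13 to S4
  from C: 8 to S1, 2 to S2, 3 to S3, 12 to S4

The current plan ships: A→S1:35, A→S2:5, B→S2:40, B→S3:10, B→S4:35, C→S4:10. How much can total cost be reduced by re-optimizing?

180

Current plan cost = 35·9 + 5·15 + 40·2 + 10·14 + 35·13 + 10·12 = £1185.
Optimal plan:
  A–S4: 40 units
  B–S1: 35 units
  B–S2: 45 units
  B–S4: 5 units
  C–S3: 10 units
Optimal cost = £1005.
Saving = 1185 − 1005 = £180.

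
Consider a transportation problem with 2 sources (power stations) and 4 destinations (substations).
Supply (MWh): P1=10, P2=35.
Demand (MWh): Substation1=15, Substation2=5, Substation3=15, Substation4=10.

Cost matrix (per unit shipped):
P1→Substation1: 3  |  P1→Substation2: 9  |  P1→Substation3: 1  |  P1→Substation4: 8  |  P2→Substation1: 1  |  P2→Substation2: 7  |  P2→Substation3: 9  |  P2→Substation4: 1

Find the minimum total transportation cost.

An optimal shipping plan:
  P1–Substation3: 10 × 1 = 10
  P2–Substation1: 15 × 1 = 15
  P2–Substation2: 5 × 7 = 35
  P2–Substation3: 5 × 9 = 45
  P2–Substation4: 10 × 1 = 10
Total = 10 + 15 + 35 + 45 + 10 = 115.
(Supply check: P1 ships 10; P2 ships 35.)

115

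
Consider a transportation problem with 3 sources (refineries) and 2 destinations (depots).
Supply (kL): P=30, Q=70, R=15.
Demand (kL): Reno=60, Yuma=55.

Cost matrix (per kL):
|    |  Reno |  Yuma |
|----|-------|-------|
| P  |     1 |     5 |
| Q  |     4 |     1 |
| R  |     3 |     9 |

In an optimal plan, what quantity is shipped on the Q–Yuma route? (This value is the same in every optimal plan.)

55

Solving gives:
  P to Reno: 30 × 1 = 30
  Q to Reno: 15 × 4 = 60
  Q to Yuma: 55 × 1 = 55
  R to Reno: 15 × 3 = 45
Total cost = 190.
So Q→Yuma carries 55 kL.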